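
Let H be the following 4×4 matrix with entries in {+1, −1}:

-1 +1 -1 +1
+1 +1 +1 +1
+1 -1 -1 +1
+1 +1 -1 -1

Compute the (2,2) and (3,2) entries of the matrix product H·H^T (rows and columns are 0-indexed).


Row 2 of H: [1, -1, -1, 1].
Row 3 of H: [1, 1, -1, -1].
(H·H^T)[2][2] = Σ_j H[2][j]·H[2][j] = (1)² + (-1)² + (-1)² + (1)² = 1 + 1 + 1 + 1 = 4.
(H·H^T)[3][2] = Σ_j H[3][j]·H[2][j] = (1)·(1) + (1)·(-1) + (-1)·(-1) + (-1)·(1) = 1 + -1 + 1 + -1 = 0.
So rows 3 and 2 are orthogonal; the diagonal entry equals n = 4.

(2,2) entry = 4; (3,2) entry = 0.


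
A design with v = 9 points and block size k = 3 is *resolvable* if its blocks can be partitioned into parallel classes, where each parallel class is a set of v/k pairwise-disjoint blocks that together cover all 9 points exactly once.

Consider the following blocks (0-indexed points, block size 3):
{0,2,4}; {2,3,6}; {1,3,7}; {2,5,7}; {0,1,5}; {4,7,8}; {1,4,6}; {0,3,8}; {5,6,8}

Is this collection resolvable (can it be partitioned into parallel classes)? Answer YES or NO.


v = 9, block size k = 3, number of blocks = 9.
For resolvability, blocks must partition into parallel classes of size v/k = 3.
Total blocks must therefore be a multiple of 3: 9 = 3·3 + 0 ⇒ divisible ✓.
Greedy packing gives 3 candidate class(es). Each should be a full parallel class (size 3, covers all 9 points).
  Class 1 (3 blocks): {0,2,4}; {1,3,7}; {5,6,8}. Points covered: [0, 1, 2, 3, 4, 5, 6, 7, 8].
  Class 2 (3 blocks): {2,3,6}; {0,1,5}; {4,7,8}. Points covered: [0, 1, 2, 3, 4, 5, 6, 7, 8].
  Class 3 (3 blocks): {2,5,7}; {1,4,6}; {0,3,8}. Points covered: [0, 1, 2, 3, 4, 5, 6, 7, 8].
All classes full (size 3)? YES. All classes cover every point? YES.
Resolvable? YES.

YES


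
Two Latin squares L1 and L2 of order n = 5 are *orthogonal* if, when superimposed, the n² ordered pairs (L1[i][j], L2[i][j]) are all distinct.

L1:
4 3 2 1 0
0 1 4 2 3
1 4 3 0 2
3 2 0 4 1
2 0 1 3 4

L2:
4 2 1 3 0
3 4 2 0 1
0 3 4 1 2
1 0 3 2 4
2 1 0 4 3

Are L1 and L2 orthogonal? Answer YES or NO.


Form the n² = 25 superimposed pairs (L1[i][j], L2[i][j]), row by row (rows and columns indexed from 0):
row 0: (4,4) (3,2) (2,1) (1,3) (0,0)
row 1: (0,3) (1,4) (4,2) (2,0) (3,1)
row 2: (1,0) (4,3) (3,4) (0,1) (2,2)
row 3: (3,1) (2,0) (0,3) (4,2) (1,4)
row 4: (2,2) (0,1) (1,0) (3,4) (4,3)
Orthogonality requires all 25 pairs distinct.
But the pair (3,1) repeats: cell (1,4) has L1 = 3, L2 = 1, and cell (3,0) has L1 = 3, L2 = 1.
A repeated pair means some other pair never occurs (only 15 distinct pairs out of 25), so the squares are not orthogonal.
Conclusion: NO.

NO


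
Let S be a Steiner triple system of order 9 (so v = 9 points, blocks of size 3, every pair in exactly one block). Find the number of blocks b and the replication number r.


An STS(v) is a 2-(v, 3, 1) BIBD: block size k = 3, λ = 1.
Replication: r(k − 1) = λ(v − 1) ⇒ r·2 = 9 − 1 = 8 ⇒ r = 4.
Block count: b = v(v − 1)/6 = 9·8/6 = 72/6 = 12.
(Check via bk = vr: 12·3 = 36 = 9·4 = 36 ✓.)

r = 4, b = 12.


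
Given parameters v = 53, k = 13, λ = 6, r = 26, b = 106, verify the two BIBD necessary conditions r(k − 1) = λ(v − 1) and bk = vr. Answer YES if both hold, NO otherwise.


Condition (i): r(k − 1) = 26·12 = 312; λ(v − 1) = 6·52 = 312. Match? YES.
Condition (ii): bk = 106·13 = 1378; vr = 53·26 = 1378. Match? YES.
Both conditions hold? YES.

YES


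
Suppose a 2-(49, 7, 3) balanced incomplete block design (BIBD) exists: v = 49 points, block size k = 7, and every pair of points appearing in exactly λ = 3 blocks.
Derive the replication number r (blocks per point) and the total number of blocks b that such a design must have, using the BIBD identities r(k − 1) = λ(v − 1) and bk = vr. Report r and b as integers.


Any 2-(v, k, λ) BIBD satisfies two necessary conditions:
  (i)  Each point sits in r blocks, and counting incidences through any fixed point gives r(k − 1) = λ(v − 1), so r = λ(v − 1)/(k − 1).
  (ii) Total incidences bk = vr, so b = vr/k.
Step 1: r = λ(v − 1)/(k − 1) = 3·(49 − 1)/(7 − 1) = 3·48/6 = 144/6 = 24.
Step 2: b = vr/k = 49·24/7 = 1176/7 = 168.
Check integrality: r = 24 ∈ Z ✓, b = 168 ∈ Z ✓.
(These identities are necessary conditions: they determine r and b for any design with these parameters, but do not by themselves prove that one exists.)

r = 24, b = 168.


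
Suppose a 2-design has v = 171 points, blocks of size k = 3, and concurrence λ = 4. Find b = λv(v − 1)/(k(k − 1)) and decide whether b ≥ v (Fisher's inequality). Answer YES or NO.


r = λ(v − 1)/(k − 1) = 4·170/2 = 340.
b = vr/k = 171·340/3 = 19380.
Fisher's inequality: b ≥ v ⇔ 19380 ≥ 171? YES.

YES


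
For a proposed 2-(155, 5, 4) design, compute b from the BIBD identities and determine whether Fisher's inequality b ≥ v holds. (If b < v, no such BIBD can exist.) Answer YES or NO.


b = λv(v − 1)/(k(k − 1)) = 4·155·154/(5·4) = 95480/20 = 4774.
Compare with v = 155: b ≥ v, so Fisher's inequality holds.

YES


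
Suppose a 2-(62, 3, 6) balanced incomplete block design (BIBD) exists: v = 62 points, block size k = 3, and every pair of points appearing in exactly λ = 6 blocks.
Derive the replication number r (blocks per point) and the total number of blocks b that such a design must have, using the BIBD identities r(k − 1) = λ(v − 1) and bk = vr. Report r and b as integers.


Any 2-(v, k, λ) BIBD satisfies two necessary conditions:
  (i)  Each point sits in r blocks, and counting incidences through any fixed point gives r(k − 1) = λ(v − 1), so r = λ(v − 1)/(k − 1).
  (ii) Total incidences bk = vr, so b = vr/k.
Step 1: r = λ(v − 1)/(k − 1) = 6·(62 − 1)/(3 − 1) = 6·61/2 = 366/2 = 183.
Step 2: b = vr/k = 62·183/3 = 11346/3 = 3782.
Check integrality: r = 183 ∈ Z ✓, b = 3782 ∈ Z ✓.
(These identities are necessary conditions: they determine r and b for any design with these parameters, but do not by themselves prove that one exists.)

r = 183, b = 3782.


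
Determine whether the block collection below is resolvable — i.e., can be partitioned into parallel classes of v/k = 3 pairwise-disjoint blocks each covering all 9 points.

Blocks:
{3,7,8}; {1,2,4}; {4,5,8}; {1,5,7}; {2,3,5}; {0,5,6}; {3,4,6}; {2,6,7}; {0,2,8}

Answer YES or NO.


v = 9, block size k = 3, number of blocks = 9.
For resolvability, blocks must partition into parallel classes of size v/k = 3.
Total blocks must therefore be a multiple of 3: 9 = 3·3 + 0 ⇒ divisible ✓.
Consider block {4,5,8}. The only other block(s) in the collection disjoint from it are {2,6,7} — just 1 block(s). Any parallel class containing {4,5,8} would need 2 other blocks each disjoint from it, so no parallel class of size 3 can contain {4,5,8}.
Since every block must belong to some parallel class in a resolution, the collection cannot be partitioned into parallel classes.
Resolvable? NO.

NO


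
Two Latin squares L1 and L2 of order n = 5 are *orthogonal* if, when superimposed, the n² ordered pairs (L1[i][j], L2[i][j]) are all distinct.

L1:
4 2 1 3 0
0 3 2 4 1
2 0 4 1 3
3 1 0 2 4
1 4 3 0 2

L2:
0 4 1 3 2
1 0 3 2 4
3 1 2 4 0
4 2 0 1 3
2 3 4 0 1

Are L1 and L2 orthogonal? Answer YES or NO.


Form the n² = 25 superimposed pairs (L1[i][j], L2[i][j]), row by row (rows and columns indexed from 0):
row 0: (4,0) (2,4) (1,1) (3,3) (0,2)
row 1: (0,1) (3,0) (2,3) (4,2) (1,4)
row 2: (2,3) (0,1) (4,2) (1,4) (3,0)
row 3: (3,4) (1,2) (0,0) (2,1) (4,3)
row 4: (1,2) (4,3) (3,4) (0,0) (2,1)
Orthogonality requires all 25 pairs distinct.
But the pair (2,3) repeats: cell (1,2) has L1 = 2, L2 = 3, and cell (2,0) has L1 = 2, L2 = 3.
A repeated pair means some other pair never occurs (only 15 distinct pairs out of 25), so the squares are not orthogonal.
Conclusion: NO.

NO


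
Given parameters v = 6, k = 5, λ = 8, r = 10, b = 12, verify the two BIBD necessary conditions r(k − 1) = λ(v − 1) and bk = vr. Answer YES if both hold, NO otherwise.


Condition (i): r(k − 1) = 10·4 = 40; λ(v − 1) = 8·5 = 40. Match? YES.
Condition (ii): bk = 12·5 = 60; vr = 6·10 = 60. Match? YES.
Both conditions hold? YES.

YES


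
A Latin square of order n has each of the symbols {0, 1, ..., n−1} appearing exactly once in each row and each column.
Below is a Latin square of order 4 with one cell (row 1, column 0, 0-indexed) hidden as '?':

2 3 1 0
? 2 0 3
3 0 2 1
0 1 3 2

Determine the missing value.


Row 1 contains symbols [0, 2, 3] — missing [1].
Column 0 contains symbols [0, 2, 3] — missing [1].
The missing symbol must appear in both missing sets; intersection = [1].
Therefore the hidden value is 1.

Missing value = 1.


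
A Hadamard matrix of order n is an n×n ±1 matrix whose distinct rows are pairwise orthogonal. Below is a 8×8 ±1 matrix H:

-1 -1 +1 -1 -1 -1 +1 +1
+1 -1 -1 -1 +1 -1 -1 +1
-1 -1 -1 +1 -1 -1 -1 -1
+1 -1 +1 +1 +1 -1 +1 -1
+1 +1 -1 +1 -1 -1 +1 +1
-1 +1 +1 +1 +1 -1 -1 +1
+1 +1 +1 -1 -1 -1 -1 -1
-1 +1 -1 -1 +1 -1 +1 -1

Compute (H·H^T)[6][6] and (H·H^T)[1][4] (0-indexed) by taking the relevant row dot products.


Row 1 of H: [1, -1, -1, -1, 1, -1, -1, 1].
Row 4 of H: [1, 1, -1, 1, -1, -1, 1, 1].
Row 6 of H: [1, 1, 1, -1, -1, -1, -1, -1].
(H·H^T)[6][6] = Σ_j H[6][j]·H[6][j] = (1)² + (1)² + (1)² + (-1)² + (-1)² + (-1)² + (-1)² + (-1)² = 1 + 1 + 1 + 1 + 1 + 1 + 1 + 1 = 8.
(H·H^T)[1][4] = Σ_j H[1][j]·H[4][j] = (1)·(1) + (-1)·(1) + (-1)·(-1) + (-1)·(1) + (1)·(-1) + (-1)·(-1) + (-1)·(1) + (1)·(1) = 1 + -1 + 1 + -1 + -1 + 1 + -1 + 1 = 0.
So rows 1 and 4 are orthogonal; the diagonal entry equals n = 8.

(6,6) entry = 8; (1,4) entry = 0.


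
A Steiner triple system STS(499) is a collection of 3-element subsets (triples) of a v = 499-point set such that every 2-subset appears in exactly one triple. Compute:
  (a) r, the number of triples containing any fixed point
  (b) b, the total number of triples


An STS(v) is a 2-(v, 3, 1) BIBD: block size k = 3, λ = 1.
Replication: r(k − 1) = λ(v − 1) ⇒ r·2 = 499 − 1 = 498 ⇒ r = 249.
Block count: b = v(v − 1)/6 = 499·498/6 = 248502/6 = 41417.
(Check via bk = vr: 41417·3 = 124251 = 499·249 = 124251 ✓.)

r = 249, b = 41417.


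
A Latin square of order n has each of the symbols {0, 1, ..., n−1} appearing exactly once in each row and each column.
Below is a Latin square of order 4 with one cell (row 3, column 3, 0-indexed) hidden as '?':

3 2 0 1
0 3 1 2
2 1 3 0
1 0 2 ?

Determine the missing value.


Row 3 contains symbols [0, 1, 2] — missing [3].
Column 3 contains symbols [0, 1, 2] — missing [3].
The missing symbol must appear in both missing sets; intersection = [3].
Therefore the hidden value is 3.

Missing value = 3.


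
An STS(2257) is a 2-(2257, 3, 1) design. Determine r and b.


An STS(v) is a 2-(v, 3, 1) BIBD: block size k = 3, λ = 1.
Replication: r(k − 1) = λ(v − 1) ⇒ r·2 = 2257 − 1 = 2256 ⇒ r = 1128.
Block count: b = v(v − 1)/6 = 2257·2256/6 = 5091792/6 = 848632.
(Check via bk = vr: 848632·3 = 2545896 = 2257·1128 = 2545896 ✓.)

r = 1128, b = 848632.


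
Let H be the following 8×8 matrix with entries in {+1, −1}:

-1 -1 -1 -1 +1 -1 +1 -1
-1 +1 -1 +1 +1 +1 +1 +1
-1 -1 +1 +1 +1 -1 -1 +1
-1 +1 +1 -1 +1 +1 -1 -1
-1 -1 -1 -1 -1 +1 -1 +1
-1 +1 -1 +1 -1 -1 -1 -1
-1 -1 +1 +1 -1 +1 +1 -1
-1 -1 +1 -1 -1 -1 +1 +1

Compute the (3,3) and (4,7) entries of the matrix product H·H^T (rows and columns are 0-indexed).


Row 3 of H: [-1, 1, 1, -1, 1, 1, -1, -1].
Row 4 of H: [-1, -1, -1, -1, -1, 1, -1, 1].
Row 7 of H: [-1, -1, 1, -1, -1, -1, 1, 1].
(H·H^T)[3][3] = Σ_j H[3][j]·H[3][j] = (-1)² + (1)² + (1)² + (-1)² + (1)² + (1)² + (-1)² + (-1)² = 1 + 1 + 1 + 1 + 1 + 1 + 1 + 1 = 8.
(H·H^T)[4][7] = Σ_j H[4][j]·H[7][j] = (-1)·(-1) + (-1)·(-1) + (-1)·(1) + (-1)·(-1) + (-1)·(-1) + (1)·(-1) + (-1)·(1) + (1)·(1) = 1 + 1 + -1 + 1 + 1 + -1 + -1 + 1 = 2.
Rows 4 and 7 are not orthogonal (dot product = 2 ≠ 0), so H is not a Hadamard matrix.

(3,3) entry = 8; (4,7) entry = 2.


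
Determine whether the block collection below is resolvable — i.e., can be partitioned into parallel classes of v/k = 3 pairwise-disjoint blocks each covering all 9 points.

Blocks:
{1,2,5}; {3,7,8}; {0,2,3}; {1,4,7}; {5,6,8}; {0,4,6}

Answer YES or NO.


v = 9, block size k = 3, number of blocks = 6.
For resolvability, blocks must partition into parallel classes of size v/k = 3.
Total blocks must therefore be a multiple of 3: 6 = 3·2 + 0 ⇒ divisible ✓.
Greedy packing gives 2 candidate class(es). Each should be a full parallel class (size 3, covers all 9 points).
  Class 1 (3 blocks): {1,2,5}; {3,7,8}; {0,4,6}. Points covered: [0, 1, 2, 3, 4, 5, 6, 7, 8].
  Class 2 (3 blocks): {0,2,3}; {1,4,7}; {5,6,8}. Points covered: [0, 1, 2, 3, 4, 5, 6, 7, 8].
All classes full (size 3)? YES. All classes cover every point? YES.
Resolvable? YES.

YES


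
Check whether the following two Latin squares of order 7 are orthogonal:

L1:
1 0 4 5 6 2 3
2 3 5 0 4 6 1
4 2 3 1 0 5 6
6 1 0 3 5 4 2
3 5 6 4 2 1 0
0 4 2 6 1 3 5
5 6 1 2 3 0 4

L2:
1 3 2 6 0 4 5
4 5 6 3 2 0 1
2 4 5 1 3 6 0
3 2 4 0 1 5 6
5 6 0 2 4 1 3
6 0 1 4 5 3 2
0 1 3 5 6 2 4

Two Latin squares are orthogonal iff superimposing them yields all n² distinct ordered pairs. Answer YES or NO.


Form the n² = 49 superimposed pairs (L1[i][j], L2[i][j]), row by row (rows and columns indexed from 0):
row 0: (1,1) (0,3) (4,2) (5,6) (6,0) (2,4) (3,5)
row 1: (2,4) (3,5) (5,6) (0,3) (4,2) (6,0) (1,1)
row 2: (4,2) (2,4) (3,5) (1,1) (0,3) (5,6) (6,0)
row 3: (6,3) (1,2) (0,4) (3,0) (5,1) (4,5) (2,6)
row 4: (3,5) (5,6) (6,0) (4,2) (2,4) (1,1) (0,3)
row 5: (0,6) (4,0) (2,1) (6,4) (1,5) (3,3) (5,2)
row 6: (5,0) (6,1) (1,3) (2,5) (3,6) (0,2) (4,4)
Orthogonality requires all 49 pairs distinct.
But the pair (2,4) repeats: cell (0,5) has L1 = 2, L2 = 4, and cell (1,0) has L1 = 2, L2 = 4.
A repeated pair means some other pair never occurs (only 28 distinct pairs out of 49), so the squares are not orthogonal.
Conclusion: NO.

NO


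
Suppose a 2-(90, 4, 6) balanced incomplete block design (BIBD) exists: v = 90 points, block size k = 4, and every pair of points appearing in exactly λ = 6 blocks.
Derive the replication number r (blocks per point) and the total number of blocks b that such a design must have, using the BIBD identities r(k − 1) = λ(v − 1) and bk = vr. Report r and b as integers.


Any 2-(v, k, λ) BIBD satisfies two necessary conditions:
  (i)  Each point sits in r blocks, and counting incidences through any fixed point gives r(k − 1) = λ(v − 1), so r = λ(v − 1)/(k − 1).
  (ii) Total incidences bk = vr, so b = vr/k.
Step 1: r = λ(v − 1)/(k − 1) = 6·(90 − 1)/(4 − 1) = 6·89/3 = 534/3 = 178.
Step 2: b = vr/k = 90·178/4 = 16020/4 = 4005.
Check integrality: r = 178 ∈ Z ✓, b = 4005 ∈ Z ✓.
(These identities are necessary conditions: they determine r and b for any design with these parameters, but do not by themselves prove that one exists.)

r = 178, b = 4005.


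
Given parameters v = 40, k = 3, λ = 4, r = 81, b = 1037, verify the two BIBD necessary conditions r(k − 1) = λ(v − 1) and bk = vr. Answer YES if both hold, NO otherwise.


Condition (i): r(k − 1) = 81·2 = 162; λ(v − 1) = 4·39 = 156. Match? NO.
Condition (ii): bk = 1037·3 = 3111; vr = 40·81 = 3240. Match? NO.
Both conditions hold? NO.

NO


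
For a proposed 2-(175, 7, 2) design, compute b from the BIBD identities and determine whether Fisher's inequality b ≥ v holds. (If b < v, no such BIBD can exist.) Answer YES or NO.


b = λv(v − 1)/(k(k − 1)) = 2·175·174/(7·6) = 60900/42 = 1450.
Compare with v = 175: b ≥ v, so Fisher's inequality holds.

YES


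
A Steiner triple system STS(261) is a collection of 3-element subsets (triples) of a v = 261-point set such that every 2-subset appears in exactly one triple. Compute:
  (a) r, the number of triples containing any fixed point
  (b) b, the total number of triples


An STS(v) is a 2-(v, 3, 1) BIBD: block size k = 3, λ = 1.
Replication: r(k − 1) = λ(v − 1) ⇒ r·2 = 261 − 1 = 260 ⇒ r = 130.
Block count: b = v(v − 1)/6 = 261·260/6 = 67860/6 = 11310.

r = 130, b = 11310.


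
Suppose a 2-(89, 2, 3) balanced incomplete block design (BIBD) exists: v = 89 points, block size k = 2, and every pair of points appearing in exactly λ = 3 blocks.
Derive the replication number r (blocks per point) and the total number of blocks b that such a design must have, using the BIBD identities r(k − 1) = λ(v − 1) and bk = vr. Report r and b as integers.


Any 2-(v, k, λ) BIBD satisfies two necessary conditions:
  (i)  Each point sits in r blocks, and counting incidences through any fixed point gives r(k − 1) = λ(v − 1), so r = λ(v − 1)/(k − 1).
  (ii) Total incidences bk = vr, so b = vr/k.
Step 1: r = λ(v − 1)/(k − 1) = 3·(89 − 1)/(2 − 1) = 3·88/1 = 264/1 = 264.
Step 2: b = vr/k = 89·264/2 = 23496/2 = 11748.
Check integrality: r = 264 ∈ Z ✓, b = 11748 ∈ Z ✓.
(These identities are necessary conditions: they determine r and b for any design with these parameters, but do not by themselves prove that one exists.)

r = 264, b = 11748.


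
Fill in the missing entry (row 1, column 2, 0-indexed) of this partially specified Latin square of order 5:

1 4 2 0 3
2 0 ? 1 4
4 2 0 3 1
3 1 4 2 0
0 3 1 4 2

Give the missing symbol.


Row 1 contains symbols [0, 1, 2, 4] — missing [3].
Column 2 contains symbols [0, 1, 2, 4] — missing [3].
The missing symbol must appear in both missing sets; intersection = [3].
Therefore the hidden value is 3.

Missing value = 3.


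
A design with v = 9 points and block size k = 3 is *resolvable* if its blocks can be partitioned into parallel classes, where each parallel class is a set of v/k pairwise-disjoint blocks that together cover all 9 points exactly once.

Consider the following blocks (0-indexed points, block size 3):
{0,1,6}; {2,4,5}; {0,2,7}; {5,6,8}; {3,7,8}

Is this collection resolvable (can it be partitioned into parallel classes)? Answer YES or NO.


v = 9, block size k = 3, number of blocks = 5.
For resolvability, blocks must partition into parallel classes of size v/k = 3.
Total blocks must therefore be a multiple of 3: 5 = 3·1 + 2 ⇒ not divisible ✗.
Resolvable? NO.

NO


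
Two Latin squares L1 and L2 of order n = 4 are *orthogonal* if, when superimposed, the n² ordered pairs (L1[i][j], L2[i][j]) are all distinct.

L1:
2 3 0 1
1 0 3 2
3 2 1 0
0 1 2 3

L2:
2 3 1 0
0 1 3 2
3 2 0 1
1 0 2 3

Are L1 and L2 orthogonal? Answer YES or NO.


Form the n² = 16 superimposed pairs (L1[i][j], L2[i][j]), row by row (rows and columns indexed from 0):
row 0: (2,2) (3,3) (0,1) (1,0)
row 1: (1,0) (0,1) (3,3) (2,2)
row 2: (3,3) (2,2) (1,0) (0,1)
row 3: (0,1) (1,0) (2,2) (3,3)
Orthogonality requires all 16 pairs distinct.
But the pair (1,0) repeats: cell (0,3) has L1 = 1, L2 = 0, and cell (1,0) has L1 = 1, L2 = 0.
A repeated pair means some other pair never occurs (only 4 distinct pairs out of 16), so the squares are not orthogonal.
Conclusion: NO.

NO


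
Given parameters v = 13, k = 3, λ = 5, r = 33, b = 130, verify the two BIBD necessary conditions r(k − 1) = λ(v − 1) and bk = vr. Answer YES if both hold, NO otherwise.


Condition (i): r(k − 1) = 33·2 = 66; λ(v − 1) = 5·12 = 60. Match? NO.
Condition (ii): bk = 130·3 = 390; vr = 13·33 = 429. Match? NO.
Both conditions hold? NO.

NO


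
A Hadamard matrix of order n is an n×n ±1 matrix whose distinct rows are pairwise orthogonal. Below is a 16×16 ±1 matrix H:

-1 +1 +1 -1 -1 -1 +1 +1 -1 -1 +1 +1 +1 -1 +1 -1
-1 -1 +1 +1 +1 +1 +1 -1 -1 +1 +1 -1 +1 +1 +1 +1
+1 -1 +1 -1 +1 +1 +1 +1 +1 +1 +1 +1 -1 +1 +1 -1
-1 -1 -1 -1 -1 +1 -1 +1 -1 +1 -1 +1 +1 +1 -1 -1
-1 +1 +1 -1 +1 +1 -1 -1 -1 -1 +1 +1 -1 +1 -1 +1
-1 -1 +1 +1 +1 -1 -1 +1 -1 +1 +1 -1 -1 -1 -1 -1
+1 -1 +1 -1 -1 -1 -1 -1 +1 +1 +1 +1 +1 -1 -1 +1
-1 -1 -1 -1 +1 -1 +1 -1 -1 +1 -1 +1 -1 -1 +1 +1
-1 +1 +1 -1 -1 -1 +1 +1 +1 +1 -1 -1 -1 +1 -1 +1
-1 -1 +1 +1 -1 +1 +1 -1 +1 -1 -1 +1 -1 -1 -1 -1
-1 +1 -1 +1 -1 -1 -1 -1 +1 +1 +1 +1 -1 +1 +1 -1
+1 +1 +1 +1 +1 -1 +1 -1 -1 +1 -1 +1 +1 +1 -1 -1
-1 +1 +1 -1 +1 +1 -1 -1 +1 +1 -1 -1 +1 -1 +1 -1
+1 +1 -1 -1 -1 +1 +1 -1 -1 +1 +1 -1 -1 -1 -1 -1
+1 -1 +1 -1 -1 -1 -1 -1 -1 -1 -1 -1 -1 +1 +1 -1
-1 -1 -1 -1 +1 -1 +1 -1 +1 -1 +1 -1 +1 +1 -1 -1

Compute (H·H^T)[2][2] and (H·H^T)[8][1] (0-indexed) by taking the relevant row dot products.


Row 1 of H: [-1, -1, 1, 1, 1, 1, 1, -1, -1, 1, 1, -1, 1, 1, 1, 1].
Row 2 of H: [1, -1, 1, -1, 1, 1, 1, 1, 1, 1, 1, 1, -1, 1, 1, -1].
Row 8 of H: [-1, 1, 1, -1, -1, -1, 1, 1, 1, 1, -1, -1, -1, 1, -1, 1].
(H·H^T)[2][2] = Σ_j H[2][j]·H[2][j] = (1)² + (-1)² + (1)² + (-1)² + (1)² + (1)² + (1)² + (1)² + (1)² + (1)² + (1)² + (1)² + (-1)² + (1)² + (1)² + (-1)² = 1 + 1 + 1 + 1 + 1 + 1 + 1 + 1 + 1 + 1 + 1 + 1 + 1 + 1 + 1 + 1 = 16.
(H·H^T)[8][1] = Σ_j H[8][j]·H[1][j] = (-1)·(-1) + (1)·(-1) + (1)·(1) + (-1)·(1) + (-1)·(1) + (-1)·(1) + (1)·(1) + (1)·(-1) + (1)·(-1) + (1)·(1) + (-1)·(1) + (-1)·(-1) + (-1)·(1) + (1)·(1) + (-1)·(1) + (1)·(1) = 1 + -1 + 1 + -1 + -1 + -1 + 1 + -1 + -1 + 1 + -1 + 1 + -1 + 1 + -1 + 1 = -2.
Rows 8 and 1 are not orthogonal (dot product = -2 ≠ 0), so H is not a Hadamard matrix.

(2,2) entry = 16; (8,1) entry = -2.


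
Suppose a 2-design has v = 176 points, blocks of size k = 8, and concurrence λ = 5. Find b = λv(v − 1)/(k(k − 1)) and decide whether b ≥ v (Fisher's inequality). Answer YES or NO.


r = λ(v − 1)/(k − 1) = 5·175/7 = 125.
b = vr/k = 176·125/8 = 2750.
Fisher's inequality: b ≥ v ⇔ 2750 ≥ 176? YES.

YES


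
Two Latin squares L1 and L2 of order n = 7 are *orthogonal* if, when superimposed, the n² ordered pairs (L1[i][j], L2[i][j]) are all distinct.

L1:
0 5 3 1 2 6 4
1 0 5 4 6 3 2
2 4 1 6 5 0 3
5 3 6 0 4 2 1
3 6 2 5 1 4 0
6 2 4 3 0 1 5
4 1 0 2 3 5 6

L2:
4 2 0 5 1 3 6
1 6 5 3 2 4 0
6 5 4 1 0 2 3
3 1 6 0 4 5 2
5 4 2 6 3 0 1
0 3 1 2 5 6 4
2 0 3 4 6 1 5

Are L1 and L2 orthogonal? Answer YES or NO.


Form the n² = 49 superimposed pairs (L1[i][j], L2[i][j]), row by row (rows and columns indexed from 0):
row 0: (0,4) (5,2) (3,0) (1,5) (2,1) (6,3) (4,6)
row 1: (1,1) (0,6) (5,5) (4,3) (6,2) (3,4) (2,0)
row 2: (2,6) (4,5) (1,4) (6,1) (5,0) (0,2) (3,3)
row 3: (5,3) (3,1) (6,6) (0,0) (4,4) (2,5) (1,2)
row 4: (3,5) (6,4) (2,2) (5,6) (1,3) (4,0) (0,1)
row 5: (6,0) (2,3) (4,1) (3,2) (0,5) (1,6) (5,4)
row 6: (4,2) (1,0) (0,3) (2,4) (3,6) (5,1) (6,5)
Orthogonality requires all 49 pairs distinct.
Check by first coordinate: for each symbol s of L1, list the L2 entries in the n cells where L1 = s; they must all differ.
  L1 = 0: L2 entries (in reading order) 4, 6, 2, 0, 1, 5, 3 — all 7 distinct ✓
  L1 = 1: L2 entries (in reading order) 5, 1, 4, 2, 3, 6, 0 — all 7 distinct ✓
  L1 = 2: L2 entries (in reading order) 1, 0, 6, 5, 2, 3, 4 — all 7 distinct ✓
  L1 = 3: L2 entries (in reading order) 0, 4, 3, 1, 5, 2, 6 — all 7 distinct ✓
  L1 = 4: L2 entries (in reading order) 6, 3, 5, 4, 0, 1, 2 — all 7 distinct ✓
  L1 = 5: L2 entries (in reading order) 2, 5, 0, 3, 6, 4, 1 — all 7 distinct ✓
  L1 = 6: L2 entries (in reading order) 3, 2, 1, 6, 4, 0, 5 — all 7 distinct ✓
Every symbol of L1 meets every symbol of L2 exactly once, so all 49 pairs are distinct (49 of 49).
Conclusion: YES.

YES


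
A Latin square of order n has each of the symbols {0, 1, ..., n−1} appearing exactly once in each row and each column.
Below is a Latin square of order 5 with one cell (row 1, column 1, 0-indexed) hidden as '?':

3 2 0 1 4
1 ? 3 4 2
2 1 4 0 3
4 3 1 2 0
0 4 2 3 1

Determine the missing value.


Row 1 contains symbols [1, 2, 3, 4] — missing [0].
Column 1 contains symbols [1, 2, 3, 4] — missing [0].
The missing symbol must appear in both missing sets; intersection = [0].
Therefore the hidden value is 0.

Missing value = 0.


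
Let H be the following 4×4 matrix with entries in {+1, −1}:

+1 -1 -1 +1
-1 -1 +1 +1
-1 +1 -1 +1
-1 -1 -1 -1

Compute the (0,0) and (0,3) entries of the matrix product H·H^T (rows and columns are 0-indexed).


Row 0 of H: [1, -1, -1, 1].
Row 3 of H: [-1, -1, -1, -1].
(H·H^T)[0][0] = Σ_j H[0][j]·H[0][j] = (1)² + (-1)² + (-1)² + (1)² = 1 + 1 + 1 + 1 = 4.
(H·H^T)[0][3] = Σ_j H[0][j]·H[3][j] = (1)·(-1) + (-1)·(-1) + (-1)·(-1) + (1)·(-1) = -1 + 1 + 1 + -1 = 0.
So rows 0 and 3 are orthogonal; the diagonal entry equals n = 4.

(0,0) entry = 4; (0,3) entry = 0.


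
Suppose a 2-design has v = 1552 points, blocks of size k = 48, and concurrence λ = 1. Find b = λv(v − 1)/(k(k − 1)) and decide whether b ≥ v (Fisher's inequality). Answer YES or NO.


b = λv(v − 1)/(k(k − 1)) = 1·1552·1551/(48·47) = 2407152/2256 = 1067.
Compare with v = 1552: b < v, so Fisher's inequality fails.

NO


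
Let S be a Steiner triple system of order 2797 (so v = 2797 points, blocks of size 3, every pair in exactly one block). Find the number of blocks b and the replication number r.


An STS(v) is a 2-(v, 3, 1) BIBD: block size k = 3, λ = 1.
Replication: r(k − 1) = λ(v − 1) ⇒ r·2 = 2797 − 1 = 2796 ⇒ r = 1398.
Block count: bk = vr ⇒ b·3 = 2797·1398 = 3910206 ⇒ b = 1303402.
(Check via b = v(v − 1)/6 = 2797·2796/6 = 7820412/6 = 1303402.)

r = 1398, b = 1303402.


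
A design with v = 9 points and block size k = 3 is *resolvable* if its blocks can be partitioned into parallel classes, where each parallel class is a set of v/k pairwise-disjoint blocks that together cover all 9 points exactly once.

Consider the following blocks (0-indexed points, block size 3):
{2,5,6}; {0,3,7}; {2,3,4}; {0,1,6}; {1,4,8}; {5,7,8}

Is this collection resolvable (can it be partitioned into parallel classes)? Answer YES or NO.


v = 9, block size k = 3, number of blocks = 6.
For resolvability, blocks must partition into parallel classes of size v/k = 3.
Total blocks must therefore be a multiple of 3: 6 = 3·2 + 0 ⇒ divisible ✓.
Greedy packing gives 2 candidate class(es). Each should be a full parallel class (size 3, covers all 9 points).
  Class 1 (3 blocks): {2,5,6}; {0,3,7}; {1,4,8}. Points covered: [0, 1, 2, 3, 4, 5, 6, 7, 8].
  Class 2 (3 blocks): {2,3,4}; {0,1,6}; {5,7,8}. Points covered: [0, 1, 2, 3, 4, 5, 6, 7, 8].
All classes full (size 3)? YES. All classes cover every point? YES.
Resolvable? YES.

YES


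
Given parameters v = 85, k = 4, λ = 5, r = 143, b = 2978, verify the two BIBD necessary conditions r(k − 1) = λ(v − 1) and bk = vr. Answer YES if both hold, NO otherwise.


Condition (i): r(k − 1) = 143·3 = 429; λ(v − 1) = 5·84 = 420. Match? NO.
Condition (ii): bk = 2978·4 = 11912; vr = 85·143 = 12155. Match? NO.
Both conditions hold? NO.

NO


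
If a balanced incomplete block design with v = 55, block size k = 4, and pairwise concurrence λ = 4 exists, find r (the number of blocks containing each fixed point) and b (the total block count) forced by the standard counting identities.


Any 2-(v, k, λ) BIBD satisfies two necessary conditions:
  (i)  Each point sits in r blocks, and counting incidences through any fixed point gives r(k − 1) = λ(v − 1), so r = λ(v − 1)/(k − 1).
  (ii) Total incidences bk = vr, so b = vr/k.
Step 1: r = λ(v − 1)/(k − 1) = 4·(55 − 1)/(4 − 1) = 4·54/3 = 216/3 = 72.
Step 2: b = vr/k = 55·72/4 = 3960/4 = 990.
Check integrality: r = 72 ∈ Z ✓, b = 990 ∈ Z ✓.
(These identities are necessary conditions: they determine r and b for any design with these parameters, but do not by themselves prove that one exists.)

r = 72, b = 990.


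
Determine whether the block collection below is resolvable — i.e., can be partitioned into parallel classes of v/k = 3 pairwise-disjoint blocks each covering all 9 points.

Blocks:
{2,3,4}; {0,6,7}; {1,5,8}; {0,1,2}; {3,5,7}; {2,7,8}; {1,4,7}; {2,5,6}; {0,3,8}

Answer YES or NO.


v = 9, block size k = 3, number of blocks = 9.
For resolvability, blocks must partition into parallel classes of size v/k = 3.
Total blocks must therefore be a multiple of 3: 9 = 3·3 + 0 ⇒ divisible ✓.
Consider block {0,1,2}. The only other block(s) in the collection disjoint from it are {3,5,7} — just 1 block(s). Any parallel class containing {0,1,2} would need 2 other blocks each disjoint from it, so no parallel class of size 3 can contain {0,1,2}.
Since every block must belong to some parallel class in a resolution, the collection cannot be partitioned into parallel classes.
Resolvable? NO.

NO


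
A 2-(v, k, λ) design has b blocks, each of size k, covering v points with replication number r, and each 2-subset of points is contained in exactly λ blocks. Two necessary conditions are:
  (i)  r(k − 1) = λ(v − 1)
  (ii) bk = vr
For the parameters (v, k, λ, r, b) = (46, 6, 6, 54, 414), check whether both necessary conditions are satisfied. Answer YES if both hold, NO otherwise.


Condition (i): r(k − 1) = 54·5 = 270; λ(v − 1) = 6·45 = 270. Match? YES.
Condition (ii): bk = 414·6 = 2484; vr = 46·54 = 2484. Match? YES.
Both conditions hold? YES.

YES


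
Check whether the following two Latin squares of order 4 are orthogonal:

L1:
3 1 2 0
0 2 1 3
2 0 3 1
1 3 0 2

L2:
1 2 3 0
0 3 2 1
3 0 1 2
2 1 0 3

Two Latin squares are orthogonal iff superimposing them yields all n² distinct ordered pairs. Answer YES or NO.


Form the n² = 16 superimposed pairs (L1[i][j], L2[i][j]), row by row (rows and columns indexed from 0):
row 0: (3,1) (1,2) (2,3) (0,0)
row 1: (0,0) (2,3) (1,2) (3,1)
row 2: (2,3) (0,0) (3,1) (1,2)
row 3: (1,2) (3,1) (0,0) (2,3)
Orthogonality requires all 16 pairs distinct.
But the pair (0,0) repeats: cell (0,3) has L1 = 0, L2 = 0, and cell (1,0) has L1 = 0, L2 = 0.
A repeated pair means some other pair never occurs (only 4 distinct pairs out of 16), so the squares are not orthogonal.
Conclusion: NO.

NO


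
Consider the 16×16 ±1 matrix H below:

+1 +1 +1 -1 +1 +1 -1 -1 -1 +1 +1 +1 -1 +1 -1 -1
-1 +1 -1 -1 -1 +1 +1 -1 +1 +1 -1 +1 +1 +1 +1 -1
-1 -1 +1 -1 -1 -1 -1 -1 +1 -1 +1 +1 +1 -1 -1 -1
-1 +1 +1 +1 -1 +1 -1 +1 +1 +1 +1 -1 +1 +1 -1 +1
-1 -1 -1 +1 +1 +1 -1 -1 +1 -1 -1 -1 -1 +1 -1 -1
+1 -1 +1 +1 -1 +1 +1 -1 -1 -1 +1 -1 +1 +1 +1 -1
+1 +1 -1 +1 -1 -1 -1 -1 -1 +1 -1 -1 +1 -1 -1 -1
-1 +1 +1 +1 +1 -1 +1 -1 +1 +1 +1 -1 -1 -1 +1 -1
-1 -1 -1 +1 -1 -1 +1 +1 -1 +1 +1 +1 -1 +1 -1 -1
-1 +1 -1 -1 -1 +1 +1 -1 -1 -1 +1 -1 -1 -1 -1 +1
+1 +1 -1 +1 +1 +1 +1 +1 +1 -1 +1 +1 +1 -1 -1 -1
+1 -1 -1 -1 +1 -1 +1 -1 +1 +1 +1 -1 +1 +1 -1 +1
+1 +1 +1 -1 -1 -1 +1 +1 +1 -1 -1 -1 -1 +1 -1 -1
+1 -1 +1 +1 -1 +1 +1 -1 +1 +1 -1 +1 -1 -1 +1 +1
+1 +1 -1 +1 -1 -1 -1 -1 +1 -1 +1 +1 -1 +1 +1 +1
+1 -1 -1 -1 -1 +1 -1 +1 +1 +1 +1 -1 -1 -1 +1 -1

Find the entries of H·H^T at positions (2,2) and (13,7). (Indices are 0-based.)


Row 2 of H: [-1, -1, 1, -1, -1, -1, -1, -1, 1, -1, 1, 1, 1, -1, -1, -1].
Row 7 of H: [-1, 1, 1, 1, 1, -1, 1, -1, 1, 1, 1, -1, -1, -1, 1, -1].
Row 13 of H: [1, -1, 1, 1, -1, 1, 1, -1, 1, 1, -1, 1, -1, -1, 1, 1].
(H·H^T)[2][2] = Σ_j H[2][j]·H[2][j] = (-1)² + (-1)² + (1)² + (-1)² + (-1)² + (-1)² + (-1)² + (-1)² + (1)² + (-1)² + (1)² + (1)² + (1)² + (-1)² + (-1)² + (-1)² = 1 + 1 + 1 + 1 + 1 + 1 + 1 + 1 + 1 + 1 + 1 + 1 + 1 + 1 + 1 + 1 = 16.
(H·H^T)[13][7] = Σ_j H[13][j]·H[7][j] = (1)·(-1) + (-1)·(1) + (1)·(1) + (1)·(1) + (-1)·(1) + (1)·(-1) + (1)·(1) + (-1)·(-1) + (1)·(1) + (1)·(1) + (-1)·(1) + (1)·(-1) + (-1)·(-1) + (-1)·(-1) + (1)·(1) + (1)·(-1) = -1 + -1 + 1 + 1 + -1 + -1 + 1 + 1 + 1 + 1 + -1 + -1 + 1 + 1 + 1 + -1 = 2.
Rows 13 and 7 are not orthogonal (dot product = 2 ≠ 0), so H is not a Hadamard matrix.

(2,2) entry = 16; (13,7) entry = 2.


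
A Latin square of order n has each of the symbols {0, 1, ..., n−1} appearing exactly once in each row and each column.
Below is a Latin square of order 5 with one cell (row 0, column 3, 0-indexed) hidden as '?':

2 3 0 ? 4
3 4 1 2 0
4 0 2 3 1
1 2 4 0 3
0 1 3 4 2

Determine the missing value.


Row 0 contains symbols [0, 2, 3, 4] — missing [1].
Column 3 contains symbols [0, 2, 3, 4] — missing [1].
The missing symbol must appear in both missing sets; intersection = [1].
Therefore the hidden value is 1.

Missing value = 1.


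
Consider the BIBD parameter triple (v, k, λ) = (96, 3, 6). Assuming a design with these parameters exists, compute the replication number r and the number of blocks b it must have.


Any 2-(v, k, λ) BIBD satisfies two necessary conditions:
  (i)  Each point sits in r blocks, and counting incidences through any fixed point gives r(k − 1) = λ(v − 1), so r = λ(v − 1)/(k − 1).
  (ii) Total incidences bk = vr, so b = vr/k.
Step 1: r = λ(v − 1)/(k − 1) = 6·(96 − 1)/(3 − 1) = 6·95/2 = 570/2 = 285.
Step 2: b = vr/k = 96·285/3 = 27360/3 = 9120.
Check integrality: r = 285 ∈ Z ✓, b = 9120 ∈ Z ✓.
(These identities are necessary conditions: they determine r and b for any design with these parameters, but do not by themselves prove that one exists.)

r = 285, b = 9120.


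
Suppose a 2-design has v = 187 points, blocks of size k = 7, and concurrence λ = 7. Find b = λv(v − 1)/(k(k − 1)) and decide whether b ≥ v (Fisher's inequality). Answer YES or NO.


r = λ(v − 1)/(k − 1) = 7·186/6 = 217.
b = vr/k = 187·217/7 = 5797.
Fisher's inequality: b ≥ v ⇔ 5797 ≥ 187? YES.

YES


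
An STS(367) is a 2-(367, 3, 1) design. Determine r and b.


An STS(v) is a 2-(v, 3, 1) BIBD: block size k = 3, λ = 1.
Replication: r(k − 1) = λ(v − 1) ⇒ r·2 = 367 − 1 = 366 ⇒ r = 183.
Block count: bk = vr ⇒ b·3 = 367·183 = 67161 ⇒ b = 22387.
(Check via b = v(v − 1)/6 = 367·366/6 = 134322/6 = 22387.)

r = 183, b = 22387.


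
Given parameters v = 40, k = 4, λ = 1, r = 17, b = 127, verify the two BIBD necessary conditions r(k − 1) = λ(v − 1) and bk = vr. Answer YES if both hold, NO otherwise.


Condition (i): r(k − 1) = 17·3 = 51; λ(v − 1) = 1·39 = 39. Match? NO.
Condition (ii): bk = 127·4 = 508; vr = 40·17 = 680. Match? NO.
Both conditions hold? NO.

NO


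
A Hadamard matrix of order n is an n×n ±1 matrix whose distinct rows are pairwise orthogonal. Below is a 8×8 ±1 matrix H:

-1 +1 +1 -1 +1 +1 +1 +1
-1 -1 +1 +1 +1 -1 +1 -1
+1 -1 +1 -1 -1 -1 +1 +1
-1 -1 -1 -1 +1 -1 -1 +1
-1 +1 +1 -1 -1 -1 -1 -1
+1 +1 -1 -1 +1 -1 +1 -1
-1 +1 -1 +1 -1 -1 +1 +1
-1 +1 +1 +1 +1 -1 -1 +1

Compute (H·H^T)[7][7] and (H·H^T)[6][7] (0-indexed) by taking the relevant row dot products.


Row 6 of H: [-1, 1, -1, 1, -1, -1, 1, 1].
Row 7 of H: [-1, 1, 1, 1, 1, -1, -1, 1].
(H·H^T)[7][7] = Σ_j H[7][j]·H[7][j] = (-1)² + (1)² + (1)² + (1)² + (1)² + (-1)² + (-1)² + (1)² = 1 + 1 + 1 + 1 + 1 + 1 + 1 + 1 = 8.
(H·H^T)[6][7] = Σ_j H[6][j]·H[7][j] = (-1)·(-1) + (1)·(1) + (-1)·(1) + (1)·(1) + (-1)·(1) + (-1)·(-1) + (1)·(-1) + (1)·(1) = 1 + 1 + -1 + 1 + -1 + 1 + -1 + 1 = 2.
Rows 6 and 7 are not orthogonal (dot product = 2 ≠ 0), so H is not a Hadamard matrix.

(7,7) entry = 8; (6,7) entry = 2.


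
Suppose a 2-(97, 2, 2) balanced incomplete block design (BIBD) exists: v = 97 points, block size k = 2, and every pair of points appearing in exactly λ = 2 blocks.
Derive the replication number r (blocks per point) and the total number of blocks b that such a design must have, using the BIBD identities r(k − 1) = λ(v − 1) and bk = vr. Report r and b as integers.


Any 2-(v, k, λ) BIBD satisfies two necessary conditions:
  (i)  Each point sits in r blocks, and counting incidences through any fixed point gives r(k − 1) = λ(v − 1), so r = λ(v − 1)/(k − 1).
  (ii) Total incidences bk = vr, so b = vr/k.
Step 1: r = λ(v − 1)/(k − 1) = 2·(97 − 1)/(2 − 1) = 2·96/1 = 192/1 = 192.
Step 2: b = vr/k = 97·192/2 = 18624/2 = 9312.
Check integrality: r = 192 ∈ Z ✓, b = 9312 ∈ Z ✓.
(These identities are necessary conditions: they determine r and b for any design with these parameters, but do not by themselves prove that one exists.)

r = 192, b = 9312.


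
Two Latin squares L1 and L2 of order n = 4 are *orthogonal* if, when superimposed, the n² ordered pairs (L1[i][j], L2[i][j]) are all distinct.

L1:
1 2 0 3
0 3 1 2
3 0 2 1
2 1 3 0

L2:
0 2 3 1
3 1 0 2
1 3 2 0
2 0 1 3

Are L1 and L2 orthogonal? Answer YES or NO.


Form the n² = 16 superimposed pairs (L1[i][j], L2[i][j]), row by row (rows and columns indexed from 0):
row 0: (1,0) (2,2) (0,3) (3,1)
row 1: (0,3) (3,1) (1,0) (2,2)
row 2: (3,1) (0,3) (2,2) (1,0)
row 3: (2,2) (1,0) (3,1) (0,3)
Orthogonality requires all 16 pairs distinct.
But the pair (0,3) repeats: cell (0,2) has L1 = 0, L2 = 3, and cell (1,0) has L1 = 0, L2 = 3.
A repeated pair means some other pair never occurs (only 4 distinct pairs out of 16), so the squares are not orthogonal.
Conclusion: NO.

NO


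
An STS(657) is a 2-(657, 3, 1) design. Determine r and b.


An STS(v) is a 2-(v, 3, 1) BIBD: block size k = 3, λ = 1.
Replication: r(k − 1) = λ(v − 1) ⇒ r·2 = 657 − 1 = 656 ⇒ r = 328.
Block count: b = v(v − 1)/6 = 657·656/6 = 430992/6 = 71832.

r = 328, b = 71832.


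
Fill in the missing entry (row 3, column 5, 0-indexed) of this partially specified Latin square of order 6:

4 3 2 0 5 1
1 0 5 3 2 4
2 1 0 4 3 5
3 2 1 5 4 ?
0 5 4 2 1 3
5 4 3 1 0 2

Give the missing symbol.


Row 3 contains symbols [1, 2, 3, 4, 5] — missing [0].
Column 5 contains symbols [1, 2, 3, 4, 5] — missing [0].
The missing symbol must appear in both missing sets; intersection = [0].
Therefore the hidden value is 0.

Missing value = 0.


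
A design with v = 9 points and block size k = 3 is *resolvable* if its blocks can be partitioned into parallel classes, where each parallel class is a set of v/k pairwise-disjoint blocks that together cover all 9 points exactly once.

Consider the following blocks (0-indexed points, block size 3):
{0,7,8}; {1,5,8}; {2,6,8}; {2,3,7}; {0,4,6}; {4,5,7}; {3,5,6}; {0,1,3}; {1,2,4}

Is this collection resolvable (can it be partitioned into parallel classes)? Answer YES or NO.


v = 9, block size k = 3, number of blocks = 9.
For resolvability, blocks must partition into parallel classes of size v/k = 3.
Total blocks must therefore be a multiple of 3: 9 = 3·3 + 0 ⇒ divisible ✓.
Greedy packing gives 3 candidate class(es). Each should be a full parallel class (size 3, covers all 9 points).
  Class 1 (3 blocks): {0,7,8}; {3,5,6}; {1,2,4}. Points covered: [0, 1, 2, 3, 4, 5, 6, 7, 8].
  Class 2 (3 blocks): {1,5,8}; {2,3,7}; {0,4,6}. Points covered: [0, 1, 2, 3, 4, 5, 6, 7, 8].
  Class 3 (3 blocks): {2,6,8}; {4,5,7}; {0,1,3}. Points covered: [0, 1, 2, 3, 4, 5, 6, 7, 8].
All classes full (size 3)? YES. All classes cover every point? YES.
Resolvable? YES.

YES


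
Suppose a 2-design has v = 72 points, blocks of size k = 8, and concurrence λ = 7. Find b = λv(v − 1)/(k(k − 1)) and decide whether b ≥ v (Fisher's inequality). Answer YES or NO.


b = λv(v − 1)/(k(k − 1)) = 7·72·71/(8·7) = 35784/56 = 639.
Compare with v = 72: b ≥ v, so Fisher's inequality holds.

YES


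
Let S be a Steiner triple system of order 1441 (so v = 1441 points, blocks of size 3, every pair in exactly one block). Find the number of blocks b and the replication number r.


An STS(v) is a 2-(v, 3, 1) BIBD: block size k = 3, λ = 1.
Replication: r(k − 1) = λ(v − 1) ⇒ r·2 = 1441 − 1 = 1440 ⇒ r = 720.
Block count: bk = vr ⇒ b·3 = 1441·720 = 1037520 ⇒ b = 345840.
(Check via b = v(v − 1)/6 = 1441·1440/6 = 2075040/6 = 345840.)

r = 720, b = 345840.


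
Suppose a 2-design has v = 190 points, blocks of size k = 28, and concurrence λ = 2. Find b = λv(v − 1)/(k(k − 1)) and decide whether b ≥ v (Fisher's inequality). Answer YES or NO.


r = λ(v − 1)/(k − 1) = 2·189/27 = 14.
b = vr/k = 190·14/28 = 95.
Fisher's inequality: b ≥ v ⇔ 95 ≥ 190? NO.

NO


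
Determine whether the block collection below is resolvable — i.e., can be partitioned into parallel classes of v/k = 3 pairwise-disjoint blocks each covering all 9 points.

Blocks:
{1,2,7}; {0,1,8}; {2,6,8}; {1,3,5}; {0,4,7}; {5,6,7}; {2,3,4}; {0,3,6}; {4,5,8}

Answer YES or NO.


v = 9, block size k = 3, number of blocks = 9.
For resolvability, blocks must partition into parallel classes of size v/k = 3.
Total blocks must therefore be a multiple of 3: 9 = 3·3 + 0 ⇒ divisible ✓.
Greedy packing gives 3 candidate class(es). Each should be a full parallel class (size 3, covers all 9 points).
  Class 1 (3 blocks): {1,2,7}; {0,3,6}; {4,5,8}. Points covered: [0, 1, 2, 3, 4, 5, 6, 7, 8].
  Class 2 (3 blocks): {0,1,8}; {5,6,7}; {2,3,4}. Points covered: [0, 1, 2, 3, 4, 5, 6, 7, 8].
  Class 3 (3 blocks): {2,6,8}; {1,3,5}; {0,4,7}. Points covered: [0, 1, 2, 3, 4, 5, 6, 7, 8].
All classes full (size 3)? YES. All classes cover every point? YES.
Resolvable? YES.

YES
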